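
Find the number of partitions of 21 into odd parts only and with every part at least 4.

4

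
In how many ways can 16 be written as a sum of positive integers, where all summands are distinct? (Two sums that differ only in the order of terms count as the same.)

32

There are too many to list fully; the first 12 (by largest part) are:
16
15+1
14+2
13+3
13+2+1
12+4
12+3+1
11+5
11+4+1
11+3+2
10+6
10+5+1
…and 20 more, for 32 total.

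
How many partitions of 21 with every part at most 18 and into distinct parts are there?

73

A full systematic count gives 73.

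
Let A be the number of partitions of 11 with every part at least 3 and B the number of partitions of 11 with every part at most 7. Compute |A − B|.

43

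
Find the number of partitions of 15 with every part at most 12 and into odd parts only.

25

They are:
11,3,1
11,1,1,1,1
9,5,1
9,3,3
9,3,1,1,1
9,1,1,1,1,1,1
7,7,1
7,5,3
7,5,1,1,1
7,3,3,1,1
7,3,1,1,1,1,1
7,1,1,1,1,1,1,1,1
5,5,5
5,5,3,1,1
5,5,1,1,1,1,1
5,3,3,3,1
5,3,3,1,1,1,1
5,3,1,1,1,1,1,1,1
5,1,1,1,1,1,1,1,1,1,1
3,3,3,3,3
3,3,3,3,1,1,1
3,3,3,1,1,1,1,1,1
3,3,1,1,1,1,1,1,1,1,1
3,1,1,1,1,1,1,1,1,1,1,1,1
1,1,1,1,1,1,1,1,1,1,1,1,1,1,1
That's 25 in total.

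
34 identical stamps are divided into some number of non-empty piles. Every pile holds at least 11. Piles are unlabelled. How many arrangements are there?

Listing the qualifying partitions of 34:
34
23, 11
22, 12
21, 13
20, 14
19, 15
18, 16
17, 17
12, 11, 11
That's 9 in total.

9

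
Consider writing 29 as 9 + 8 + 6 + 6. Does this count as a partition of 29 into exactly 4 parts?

Yes

The parts sum to 29, and the condition 'there are exactly 4 summands' holds.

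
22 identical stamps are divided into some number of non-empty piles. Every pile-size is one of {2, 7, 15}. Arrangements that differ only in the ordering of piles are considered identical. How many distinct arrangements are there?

3

Listing the qualifying partitions of 22:
7+15
2+2+2+2+7+7
2+2+2+2+2+2+2+2+2+2+2
That's 3 in total.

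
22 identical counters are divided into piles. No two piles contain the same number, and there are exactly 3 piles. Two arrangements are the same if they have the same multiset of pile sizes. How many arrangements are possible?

30

There are too many to list fully; the first 12 (by largest part) are:
1,2,19
1,3,18
1,4,17
2,3,17
1,5,16
2,4,16
1,6,15
2,5,15
3,4,15
1,7,14
2,6,14
3,5,14
…and 18 more, for 30 total.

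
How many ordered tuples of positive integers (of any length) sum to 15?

16384

There are 14 gaps and each independently is a cut or not, giving 2^14 = 16384.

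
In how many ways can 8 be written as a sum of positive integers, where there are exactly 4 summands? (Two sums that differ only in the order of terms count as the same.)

They are:
5 + 1 + 1 + 1
4 + 2 + 1 + 1
3 + 3 + 1 + 1
3 + 2 + 2 + 1
2 + 2 + 2 + 2

5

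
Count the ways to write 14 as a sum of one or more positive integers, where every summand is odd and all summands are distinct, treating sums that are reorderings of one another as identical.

3

They are:
13, 1
11, 3
9, 5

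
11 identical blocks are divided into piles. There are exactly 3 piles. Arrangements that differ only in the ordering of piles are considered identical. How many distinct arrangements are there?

10

Listing the qualifying partitions of 11:
9+1+1
8+2+1
7+3+1
7+2+2
6+4+1
6+3+2
5+5+1
5+4+2
5+3+3
4+4+3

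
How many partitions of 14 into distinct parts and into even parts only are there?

Listing the qualifying partitions of 14:
14
12 + 2
10 + 4
8 + 6
8 + 4 + 2
Counting gives 5.

5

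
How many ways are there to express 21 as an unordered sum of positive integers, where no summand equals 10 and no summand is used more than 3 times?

Counting exhaustively, 357 partitions satisfy the conditions.

357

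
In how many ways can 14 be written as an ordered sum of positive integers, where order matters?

There are 13 gaps and each independently is a cut or not, giving 2^13 = 8192.

8192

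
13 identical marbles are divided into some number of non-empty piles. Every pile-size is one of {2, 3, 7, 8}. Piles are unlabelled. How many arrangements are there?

The partitions of 13 that satisfy the conditions:
2 + 3 + 8
3 + 3 + 7
2 + 2 + 2 + 7
2 + 2 + 3 + 3 + 3
2 + 2 + 2 + 2 + 2 + 3
Counting gives 5.

5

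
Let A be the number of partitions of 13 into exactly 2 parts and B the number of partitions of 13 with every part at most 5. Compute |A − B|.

51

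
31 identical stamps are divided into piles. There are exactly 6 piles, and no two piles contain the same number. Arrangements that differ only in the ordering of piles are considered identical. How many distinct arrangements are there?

There are too many to list fully; the first 12 (by largest part) are:
16+5+4+3+2+1
15+6+4+3+2+1
14+7+4+3+2+1
14+6+5+3+2+1
13+8+4+3+2+1
13+7+5+3+2+1
13+6+5+4+2+1
12+9+4+3+2+1
12+8+5+3+2+1
12+7+6+3+2+1
12+7+5+4+2+1
12+6+5+4+3+1
…and 23 more, for 35 total.

35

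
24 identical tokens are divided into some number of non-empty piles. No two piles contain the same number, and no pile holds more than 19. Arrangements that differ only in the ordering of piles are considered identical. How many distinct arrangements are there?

Direct enumeration gives 115 partitions.

115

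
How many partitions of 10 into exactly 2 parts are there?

5

Listing the qualifying partitions of 10:
9,1
8,2
7,3
6,4
5,5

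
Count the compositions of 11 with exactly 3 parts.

45

Equivalently, choose which 2 of the 10 gaps become plus signs: C(10,2) = 45.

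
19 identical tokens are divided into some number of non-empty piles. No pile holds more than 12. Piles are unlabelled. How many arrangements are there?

Systematic enumeration (by largest part, then next-largest, …) yields 460.

460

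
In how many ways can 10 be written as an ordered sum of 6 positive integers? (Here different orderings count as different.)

126

Equivalently, choose which 5 of the 9 gaps become plus signs: C(9,5) = 126.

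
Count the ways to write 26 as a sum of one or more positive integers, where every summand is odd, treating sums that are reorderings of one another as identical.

Counting exhaustively, 165 partitions satisfy the conditions.

165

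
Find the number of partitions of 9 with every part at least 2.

8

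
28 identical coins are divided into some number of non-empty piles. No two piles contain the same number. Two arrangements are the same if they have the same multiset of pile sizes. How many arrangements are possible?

Direct enumeration gives 222 partitions.

222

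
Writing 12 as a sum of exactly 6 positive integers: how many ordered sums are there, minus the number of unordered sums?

Ordered (compositions into 6 parts): C(11,5) = 462.
Partitions of 12 into exactly 6 parts: 11.
Difference: 462 − 11 = 451.

451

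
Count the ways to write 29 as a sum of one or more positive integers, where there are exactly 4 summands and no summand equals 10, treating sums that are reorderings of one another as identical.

155

Direct enumeration gives 155 partitions.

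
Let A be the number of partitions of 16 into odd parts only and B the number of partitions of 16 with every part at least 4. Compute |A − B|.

Partitions of 16 into odd parts only: 32.
Partitions of 16 with every part at least 4: 11.
|32 − 11| = 21.

21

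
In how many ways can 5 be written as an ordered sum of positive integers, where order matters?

There are 4 gaps and each independently is a cut or not, giving 2^4 = 16.

16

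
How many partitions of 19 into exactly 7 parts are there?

65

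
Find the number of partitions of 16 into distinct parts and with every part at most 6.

The partitions of 16 that satisfy the conditions:
6 + 5 + 4 + 1
6 + 5 + 3 + 2
6 + 4 + 3 + 2 + 1

3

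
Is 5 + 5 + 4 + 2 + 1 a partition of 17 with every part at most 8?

The parts sum to 17, and the condition 'no summand exceeds 8' holds.

Yes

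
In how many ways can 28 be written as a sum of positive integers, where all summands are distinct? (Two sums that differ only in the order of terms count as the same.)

222

There are 222 such partitions.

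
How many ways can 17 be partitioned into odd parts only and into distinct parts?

Listing the qualifying partitions of 17:
17
13+3+1
11+5+1
9+7+1
9+5+3

5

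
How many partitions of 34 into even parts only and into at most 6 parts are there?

There are 163 such partitions.

163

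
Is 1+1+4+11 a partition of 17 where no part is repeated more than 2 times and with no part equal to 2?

Yes

The parts sum to 17, and the condition 'no summand is used more than 2 times' holds; the condition 'no summand equals 2' holds.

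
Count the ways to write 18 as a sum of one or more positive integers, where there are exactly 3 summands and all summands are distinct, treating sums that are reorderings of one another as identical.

19

They are:
15,2,1
14,3,1
13,4,1
13,3,2
12,5,1
12,4,2
11,6,1
11,5,2
11,4,3
10,7,1
10,6,2
10,5,3
9,8,1
9,7,2
9,6,3
9,5,4
8,7,3
8,6,4
7,6,5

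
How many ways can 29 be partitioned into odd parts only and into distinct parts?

17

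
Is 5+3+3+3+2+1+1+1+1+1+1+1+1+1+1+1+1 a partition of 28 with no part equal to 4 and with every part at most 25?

The parts sum to 28, and the condition 'no summand equals 4' holds; the condition 'no summand exceeds 25' holds.

Yes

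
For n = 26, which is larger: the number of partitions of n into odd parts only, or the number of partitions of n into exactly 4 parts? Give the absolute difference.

29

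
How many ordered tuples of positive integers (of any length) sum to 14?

8192

There are 13 gaps and each independently is a cut or not, giving 2^13 = 8192.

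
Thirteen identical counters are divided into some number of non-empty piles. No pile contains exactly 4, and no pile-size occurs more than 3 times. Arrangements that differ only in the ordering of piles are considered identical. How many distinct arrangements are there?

There are too many to list fully; the first 12 (by largest part) are:
13
12 + 1
11 + 2
11 + 1 + 1
10 + 3
10 + 2 + 1
10 + 1 + 1 + 1
9 + 3 + 1
9 + 2 + 2
9 + 2 + 1 + 1
8 + 5
8 + 3 + 2
…and 30 more, for 42 total.

42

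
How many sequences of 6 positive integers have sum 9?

Equivalently, choose which 5 of the 8 gaps become plus signs: C(8,5) = 56.

56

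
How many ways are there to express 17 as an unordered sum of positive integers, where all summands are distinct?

There are too many to list fully; the first 12 (by largest part) are:
17
16, 1
15, 2
14, 3
14, 2, 1
13, 4
13, 3, 1
12, 5
12, 4, 1
12, 3, 2
11, 6
11, 5, 1
…and 26 more, for 38 total.

38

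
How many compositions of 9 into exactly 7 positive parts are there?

Equivalently, choose which 6 of the 8 gaps become plus signs: C(8,6) = 28.

28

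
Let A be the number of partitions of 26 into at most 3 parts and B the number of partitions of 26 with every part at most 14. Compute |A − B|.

2171

Partitions of 26 into at most 3 parts: 70.
Partitions of 26 with every part at most 14: 2241.
|70 − 2241| = 2171.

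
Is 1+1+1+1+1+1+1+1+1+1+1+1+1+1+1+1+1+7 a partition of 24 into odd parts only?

The parts sum to 24, and the condition 'every summand is odd' holds.

Yes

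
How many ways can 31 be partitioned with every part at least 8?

17

Enumerating:
31
23, 8
22, 9
21, 10
20, 11
19, 12
18, 13
17, 14
16, 15
15, 8, 8
14, 9, 8
13, 10, 8
13, 9, 9
12, 11, 8
12, 10, 9
11, 11, 9
11, 10, 10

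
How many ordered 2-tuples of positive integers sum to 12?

A composition of 12 into 2 positive parts is chosen by placing 1 dividers among the 11 gaps between 12 units: C(11,1) = 11.

11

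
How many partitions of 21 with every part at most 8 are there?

Direct enumeration gives 525 partitions.

525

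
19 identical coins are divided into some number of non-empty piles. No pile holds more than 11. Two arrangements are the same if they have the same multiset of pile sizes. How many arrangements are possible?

445

A full systematic count gives 445.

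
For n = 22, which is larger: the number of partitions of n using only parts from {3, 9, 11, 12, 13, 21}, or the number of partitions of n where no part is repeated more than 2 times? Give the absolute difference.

294

Partitions of 22 using only parts from {3, 9, 11, 12, 13, 21}: 3.
Partitions of 22 where no part is repeated more than 2 times: 297.
|3 − 297| = 294.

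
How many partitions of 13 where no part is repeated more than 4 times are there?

A full systematic count gives 76.

76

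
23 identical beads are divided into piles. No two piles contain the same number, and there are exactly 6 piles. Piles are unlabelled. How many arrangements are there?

They are:
8+5+4+3+2+1
7+6+4+3+2+1
Counting gives 2.

2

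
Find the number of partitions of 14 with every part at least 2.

34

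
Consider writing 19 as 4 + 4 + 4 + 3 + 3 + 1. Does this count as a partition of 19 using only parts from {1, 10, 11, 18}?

The parts sum to 19, and the condition 'each summand belongs to {1, 10, 11, 18}' is violated.

No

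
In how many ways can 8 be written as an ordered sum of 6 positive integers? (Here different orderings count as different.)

Equivalently, choose which 5 of the 7 gaps become plus signs: C(7,5) = 21.

21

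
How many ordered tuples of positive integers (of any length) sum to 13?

There are 12 gaps and each independently is a cut or not, giving 2^12 = 4096.

4096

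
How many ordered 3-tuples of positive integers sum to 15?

A composition of 15 into 3 positive parts is chosen by placing 2 dividers among the 14 gaps between 15 units: C(14,2) = 91.

91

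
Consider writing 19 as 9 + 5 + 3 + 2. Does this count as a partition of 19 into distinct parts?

Yes

The parts sum to 19, and the condition 'all summands are distinct' holds.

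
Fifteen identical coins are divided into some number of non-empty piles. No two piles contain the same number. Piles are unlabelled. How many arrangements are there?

27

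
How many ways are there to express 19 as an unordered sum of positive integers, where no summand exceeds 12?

460

Enumerating by decreasing first part gives 460 partitions in all.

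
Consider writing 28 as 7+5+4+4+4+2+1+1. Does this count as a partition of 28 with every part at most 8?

The parts sum to 28, and the condition 'no summand exceeds 8' holds.

Yes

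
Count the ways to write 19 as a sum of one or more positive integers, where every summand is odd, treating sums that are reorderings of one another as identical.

A partial list (first 12 by largest part):
19
1+1+17
1+3+15
1+1+1+1+15
1+5+13
3+3+13
1+1+1+3+13
1+1+1+1+1+1+13
1+7+11
3+5+11
1+1+1+5+11
1+1+3+3+11
…and 42 more, for 54 total.

54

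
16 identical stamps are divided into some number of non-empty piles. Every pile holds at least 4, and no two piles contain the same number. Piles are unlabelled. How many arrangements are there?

6

Enumerating:
16
12,4
11,5
10,6
9,7
7,5,4
Counting gives 6.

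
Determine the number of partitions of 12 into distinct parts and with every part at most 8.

10

Listing the qualifying partitions of 12:
4+8
1+3+8
5+7
1+4+7
2+3+7
1+5+6
2+4+6
1+2+3+6
3+4+5
1+2+4+5
Counting gives 10.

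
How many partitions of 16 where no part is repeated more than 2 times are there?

Direct enumeration gives 89 partitions.

89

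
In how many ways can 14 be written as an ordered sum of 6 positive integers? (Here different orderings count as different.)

A composition of 14 into 6 positive parts is chosen by placing 5 dividers among the 13 gaps between 14 units: C(13,5) = 1287.

1287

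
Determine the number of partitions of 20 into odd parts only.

A partial list (first 12 by largest part):
1, 19
3, 17
1, 1, 1, 17
5, 15
1, 1, 3, 15
1, 1, 1, 1, 1, 15
7, 13
1, 1, 5, 13
1, 3, 3, 13
1, 1, 1, 1, 3, 13
1, 1, 1, 1, 1, 1, 1, 13
9, 11
…and 52 more, for 64 total.

64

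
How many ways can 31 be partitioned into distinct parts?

340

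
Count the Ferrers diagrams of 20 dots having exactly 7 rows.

Systematic enumeration (by largest part, then next-largest, …) yields 82.

82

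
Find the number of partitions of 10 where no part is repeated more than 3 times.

29

A partial list (first 12 by largest part):
10
1,9
2,8
1,1,8
3,7
1,2,7
1,1,1,7
4,6
1,3,6
2,2,6
1,1,2,6
5,5
…and 17 more, for 29 total.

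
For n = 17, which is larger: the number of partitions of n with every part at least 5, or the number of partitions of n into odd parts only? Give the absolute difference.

Partitions of 17 with every part at least 5: 7.
Partitions of 17 into odd parts only: 38.
|7 − 38| = 31.

31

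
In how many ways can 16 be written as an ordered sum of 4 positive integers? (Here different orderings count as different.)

455

Place 3 bars in the 15 internal gaps of a row of 16 dots: C(15,3) = 455.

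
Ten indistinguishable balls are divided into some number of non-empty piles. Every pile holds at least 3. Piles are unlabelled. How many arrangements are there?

The partitions of 10 that satisfy the conditions:
10
7, 3
6, 4
5, 5
4, 3, 3
That's 5 in total.

5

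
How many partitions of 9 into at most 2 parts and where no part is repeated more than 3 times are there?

5

They are:
9
1,8
2,7
3,6
4,5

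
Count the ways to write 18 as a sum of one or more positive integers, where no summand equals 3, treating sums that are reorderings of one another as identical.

Direct enumeration gives 209 partitions.

209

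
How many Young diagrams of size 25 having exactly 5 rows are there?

192

Enumerating by decreasing first part gives 192 partitions in all.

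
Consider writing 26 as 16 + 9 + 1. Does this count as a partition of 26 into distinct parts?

The parts sum to 26, and the condition 'all summands are distinct' holds.

Yes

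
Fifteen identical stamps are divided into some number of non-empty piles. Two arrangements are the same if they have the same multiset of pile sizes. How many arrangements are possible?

176

Systematic enumeration (by largest part, then next-largest, …) yields 176.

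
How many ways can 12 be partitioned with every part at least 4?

5

The partitions of 12 that satisfy the conditions:
12
8,4
7,5
6,6
4,4,4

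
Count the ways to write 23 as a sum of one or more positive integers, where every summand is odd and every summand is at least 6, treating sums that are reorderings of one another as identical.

They are:
23
9+7+7
Counting gives 2.

2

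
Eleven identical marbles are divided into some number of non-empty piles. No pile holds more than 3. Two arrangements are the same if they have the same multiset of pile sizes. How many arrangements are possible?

The partitions of 11 that satisfy the conditions:
3+3+3+2
3+3+3+1+1
3+3+2+2+1
3+3+2+1+1+1
3+3+1+1+1+1+1
3+2+2+2+2
3+2+2+2+1+1
3+2+2+1+1+1+1
3+2+1+1+1+1+1+1
3+1+1+1+1+1+1+1+1
2+2+2+2+2+1
2+2+2+2+1+1+1
2+2+2+1+1+1+1+1
2+2+1+1+1+1+1+1+1
2+1+1+1+1+1+1+1+1+1
1+1+1+1+1+1+1+1+1+1+1

16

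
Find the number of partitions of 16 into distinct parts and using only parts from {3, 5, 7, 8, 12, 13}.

Enumerating:
3,13
3,5,8
That's 2 in total.

2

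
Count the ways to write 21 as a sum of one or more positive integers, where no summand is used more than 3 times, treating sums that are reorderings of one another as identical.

395

Direct enumeration gives 395 partitions.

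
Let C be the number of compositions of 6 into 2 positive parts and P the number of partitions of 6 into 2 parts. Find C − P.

2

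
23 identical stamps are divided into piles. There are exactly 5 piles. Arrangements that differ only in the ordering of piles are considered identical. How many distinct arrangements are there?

141

Enumerating by decreasing first part gives 141 partitions in all.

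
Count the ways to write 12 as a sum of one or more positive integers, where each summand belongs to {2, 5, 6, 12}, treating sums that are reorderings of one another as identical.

5

Enumerating:
12
6 + 6
6 + 2 + 2 + 2
5 + 5 + 2
2 + 2 + 2 + 2 + 2 + 2
That's 5 in total.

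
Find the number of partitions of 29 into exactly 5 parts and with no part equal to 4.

213

There are 213 such partitions.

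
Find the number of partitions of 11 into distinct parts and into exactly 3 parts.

Listing the qualifying partitions of 11:
8 + 2 + 1
7 + 3 + 1
6 + 4 + 1
6 + 3 + 2
5 + 4 + 2

5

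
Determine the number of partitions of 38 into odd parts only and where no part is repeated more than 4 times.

Enumerating by decreasing first part gives 344 partitions in all.

344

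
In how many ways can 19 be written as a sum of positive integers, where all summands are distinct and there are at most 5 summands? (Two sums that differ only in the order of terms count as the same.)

54

There are too many to list fully; the first 12 (by largest part) are:
19
1, 18
2, 17
3, 16
1, 2, 16
4, 15
1, 3, 15
5, 14
1, 4, 14
2, 3, 14
6, 13
1, 5, 13
…and 42 more, for 54 total.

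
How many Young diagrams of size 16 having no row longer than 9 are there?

201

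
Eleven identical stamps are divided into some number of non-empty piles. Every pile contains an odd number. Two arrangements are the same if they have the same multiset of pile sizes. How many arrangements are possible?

The partitions of 11 that satisfy the conditions:
11
9+1+1
7+3+1
7+1+1+1+1
5+5+1
5+3+3
5+3+1+1+1
5+1+1+1+1+1+1
3+3+3+1+1
3+3+1+1+1+1+1
3+1+1+1+1+1+1+1+1
1+1+1+1+1+1+1+1+1+1+1

12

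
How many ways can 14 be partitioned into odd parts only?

The partitions of 14 that satisfy the conditions:
1,13
3,11
1,1,1,11
5,9
1,1,3,9
1,1,1,1,1,9
7,7
1,1,5,7
1,3,3,7
1,1,1,1,3,7
1,1,1,1,1,1,1,7
1,3,5,5
1,1,1,1,5,5
3,3,3,5
1,1,1,3,3,5
1,1,1,1,1,1,3,5
1,1,1,1,1,1,1,1,1,5
1,1,3,3,3,3
1,1,1,1,1,3,3,3
1,1,1,1,1,1,1,1,3,3
1,1,1,1,1,1,1,1,1,1,1,3
1,1,1,1,1,1,1,1,1,1,1,1,1,1

22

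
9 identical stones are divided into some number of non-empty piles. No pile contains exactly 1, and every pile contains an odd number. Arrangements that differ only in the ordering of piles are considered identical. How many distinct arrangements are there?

2

The partitions of 9 that satisfy the conditions:
9
3 + 3 + 3
Counting gives 2.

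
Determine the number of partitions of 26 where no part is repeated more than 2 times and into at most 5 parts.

371

Counting exhaustively, 371 partitions satisfy the conditions.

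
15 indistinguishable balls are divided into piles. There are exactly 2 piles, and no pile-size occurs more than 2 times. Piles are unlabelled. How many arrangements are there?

7

Listing the qualifying partitions of 15:
14 + 1
13 + 2
12 + 3
11 + 4
10 + 5
9 + 6
8 + 7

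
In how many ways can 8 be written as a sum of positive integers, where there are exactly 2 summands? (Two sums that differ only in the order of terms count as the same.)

4

Enumerating:
7, 1
6, 2
5, 3
4, 4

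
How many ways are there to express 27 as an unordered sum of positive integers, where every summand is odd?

A full systematic count gives 192.

192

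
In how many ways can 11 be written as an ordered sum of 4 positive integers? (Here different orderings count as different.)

Equivalently, choose which 3 of the 10 gaps become plus signs: C(10,3) = 120.

120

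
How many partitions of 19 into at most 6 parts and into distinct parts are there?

There are too many to list fully; the first 12 (by largest part) are:
19
18 + 1
17 + 2
16 + 3
16 + 2 + 1
15 + 4
15 + 3 + 1
14 + 5
14 + 4 + 1
14 + 3 + 2
13 + 6
13 + 5 + 1
…and 42 more, for 54 total.

54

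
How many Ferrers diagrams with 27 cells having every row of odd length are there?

There are 192 such partitions.

192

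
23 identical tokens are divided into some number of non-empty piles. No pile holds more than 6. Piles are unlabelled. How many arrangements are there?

There are 454 such partitions.

454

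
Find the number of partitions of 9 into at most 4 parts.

18

They are:
9
1,8
2,7
1,1,7
3,6
1,2,6
1,1,1,6
4,5
1,3,5
2,2,5
1,1,2,5
1,4,4
2,3,4
1,1,3,4
1,2,2,4
3,3,3
1,2,3,3
2,2,2,3
That's 18 in total.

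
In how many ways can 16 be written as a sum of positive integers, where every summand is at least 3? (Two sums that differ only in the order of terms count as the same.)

21

The partitions of 16 that satisfy the conditions:
16
13+3
12+4
11+5
10+6
10+3+3
9+7
9+4+3
8+8
8+5+3
8+4+4
7+6+3
7+5+4
7+3+3+3
6+6+4
6+5+5
6+4+3+3
5+5+3+3
5+4+4+3
4+4+4+4
4+3+3+3+3
That's 21 in total.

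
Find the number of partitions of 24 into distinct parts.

122

Direct enumeration gives 122 partitions.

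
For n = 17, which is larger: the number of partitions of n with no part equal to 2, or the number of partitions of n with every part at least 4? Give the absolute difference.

109

Partitions of 17 with no part equal to 2: 121.
Partitions of 17 with every part at least 4: 12.
|121 − 12| = 109.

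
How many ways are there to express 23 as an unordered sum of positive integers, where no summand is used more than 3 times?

There are 592 such partitions.

592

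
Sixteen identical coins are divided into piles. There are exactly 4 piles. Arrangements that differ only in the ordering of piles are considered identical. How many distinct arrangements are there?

34

There are too many to list fully; the first 12 (by largest part) are:
13+1+1+1
12+2+1+1
11+3+1+1
11+2+2+1
10+4+1+1
10+3+2+1
10+2+2+2
9+5+1+1
9+4+2+1
9+3+3+1
9+3+2+2
8+6+1+1
…and 22 more, for 34 total.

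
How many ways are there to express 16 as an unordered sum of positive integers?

Enumerating by decreasing first part gives 231 partitions in all.

231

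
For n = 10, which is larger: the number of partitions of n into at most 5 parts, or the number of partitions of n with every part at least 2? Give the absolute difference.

Partitions of 10 into at most 5 parts: 30.
Partitions of 10 with every part at least 2: 12.
|30 − 12| = 18.

18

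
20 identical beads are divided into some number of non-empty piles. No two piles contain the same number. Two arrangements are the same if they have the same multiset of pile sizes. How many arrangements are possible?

A partial list (first 12 by largest part):
20
19, 1
18, 2
17, 3
17, 2, 1
16, 4
16, 3, 1
15, 5
15, 4, 1
15, 3, 2
14, 6
14, 5, 1
…and 52 more, for 64 total.

64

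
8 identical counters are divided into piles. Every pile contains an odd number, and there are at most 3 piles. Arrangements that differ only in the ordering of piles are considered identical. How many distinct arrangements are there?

Listing the qualifying partitions of 8:
7, 1
5, 3

2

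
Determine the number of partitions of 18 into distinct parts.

A partial list (first 12 by largest part):
18
17+1
16+2
15+3
15+2+1
14+4
14+3+1
13+5
13+4+1
13+3+2
12+6
12+5+1
…and 34 more, for 46 total.

46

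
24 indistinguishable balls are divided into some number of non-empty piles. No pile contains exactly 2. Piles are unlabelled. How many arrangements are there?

There are 573 such partitions.

573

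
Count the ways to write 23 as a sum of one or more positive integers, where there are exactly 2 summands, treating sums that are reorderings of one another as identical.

Listing the qualifying partitions of 23:
22+1
21+2
20+3
19+4
18+5
17+6
16+7
15+8
14+9
13+10
12+11
Counting gives 11.

11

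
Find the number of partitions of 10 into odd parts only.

Listing the qualifying partitions of 10:
9,1
7,3
7,1,1,1
5,5
5,3,1,1
5,1,1,1,1,1
3,3,3,1
3,3,1,1,1,1
3,1,1,1,1,1,1,1
1,1,1,1,1,1,1,1,1,1

10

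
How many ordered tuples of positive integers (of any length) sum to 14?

8192

There are 13 gaps and each independently is a cut or not, giving 2^13 = 8192.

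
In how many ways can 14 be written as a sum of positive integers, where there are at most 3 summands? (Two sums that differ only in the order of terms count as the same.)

24

Enumerating:
14
1,13
2,12
1,1,12
3,11
1,2,11
4,10
1,3,10
2,2,10
5,9
1,4,9
2,3,9
6,8
1,5,8
2,4,8
3,3,8
7,7
1,6,7
2,5,7
3,4,7
2,6,6
3,5,6
4,4,6
4,5,5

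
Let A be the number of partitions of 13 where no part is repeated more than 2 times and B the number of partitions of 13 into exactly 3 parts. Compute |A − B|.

30

Partitions of 13 where no part is repeated more than 2 times: 44.
Partitions of 13 into exactly 3 parts: 14.
|44 − 14| = 30.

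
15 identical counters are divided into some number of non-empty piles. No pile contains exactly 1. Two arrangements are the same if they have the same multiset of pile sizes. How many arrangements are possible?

There are too many to list fully; the first 12 (by largest part) are:
15
13+2
12+3
11+4
11+2+2
10+5
10+3+2
9+6
9+4+2
9+3+3
9+2+2+2
8+7
…and 29 more, for 41 total.

41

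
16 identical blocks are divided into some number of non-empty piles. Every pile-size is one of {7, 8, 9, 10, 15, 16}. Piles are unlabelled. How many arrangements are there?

3

Listing the qualifying partitions of 16:
16
9,7
8,8
Counting gives 3.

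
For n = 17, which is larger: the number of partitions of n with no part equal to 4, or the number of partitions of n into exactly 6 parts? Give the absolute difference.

152

Partitions of 17 with no part equal to 4: 196.
Partitions of 17 into exactly 6 parts: 44.
|196 − 44| = 152.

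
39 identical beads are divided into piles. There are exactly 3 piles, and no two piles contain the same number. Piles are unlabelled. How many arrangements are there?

108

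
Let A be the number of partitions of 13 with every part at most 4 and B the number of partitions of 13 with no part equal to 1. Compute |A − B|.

15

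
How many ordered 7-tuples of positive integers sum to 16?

5005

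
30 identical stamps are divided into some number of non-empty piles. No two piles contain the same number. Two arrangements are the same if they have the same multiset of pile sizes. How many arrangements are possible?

296

There are 296 such partitions.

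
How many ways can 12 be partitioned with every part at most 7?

A partial list (first 12 by largest part):
5+7
1+4+7
2+3+7
1+1+3+7
1+2+2+7
1+1+1+2+7
1+1+1+1+1+7
6+6
1+5+6
2+4+6
1+1+4+6
3+3+6
…and 53 more, for 65 total.

65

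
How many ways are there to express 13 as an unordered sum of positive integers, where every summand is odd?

Enumerating:
13
11+1+1
9+3+1
9+1+1+1+1
7+5+1
7+3+3
7+3+1+1+1
7+1+1+1+1+1+1
5+5+3
5+5+1+1+1
5+3+3+1+1
5+3+1+1+1+1+1
5+1+1+1+1+1+1+1+1
3+3+3+3+1
3+3+3+1+1+1+1
3+3+1+1+1+1+1+1+1
3+1+1+1+1+1+1+1+1+1+1
1+1+1+1+1+1+1+1+1+1+1+1+1
Counting gives 18.

18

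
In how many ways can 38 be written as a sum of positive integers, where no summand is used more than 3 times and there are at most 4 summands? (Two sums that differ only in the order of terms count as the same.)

551

A full systematic count gives 551.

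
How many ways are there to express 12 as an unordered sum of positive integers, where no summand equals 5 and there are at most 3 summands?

15

They are:
12
11 + 1
10 + 2
10 + 1 + 1
9 + 3
9 + 2 + 1
8 + 4
8 + 3 + 1
8 + 2 + 2
7 + 4 + 1
7 + 3 + 2
6 + 6
6 + 4 + 2
6 + 3 + 3
4 + 4 + 4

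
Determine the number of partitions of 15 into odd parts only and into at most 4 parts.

Listing the qualifying partitions of 15:
15
13+1+1
11+3+1
9+5+1
9+3+3
7+7+1
7+5+3
5+5+5

8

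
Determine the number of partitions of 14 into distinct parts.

22

The partitions of 14 that satisfy the conditions:
14
13 + 1
12 + 2
11 + 3
11 + 2 + 1
10 + 4
10 + 3 + 1
9 + 5
9 + 4 + 1
9 + 3 + 2
8 + 6
8 + 5 + 1
8 + 4 + 2
8 + 3 + 2 + 1
7 + 6 + 1
7 + 5 + 2
7 + 4 + 3
7 + 4 + 2 + 1
6 + 5 + 3
6 + 5 + 2 + 1
6 + 4 + 3 + 1
5 + 4 + 3 + 2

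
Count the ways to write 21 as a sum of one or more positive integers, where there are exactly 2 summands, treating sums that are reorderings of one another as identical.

Listing the qualifying partitions of 21:
1+20
2+19
3+18
4+17
5+16
6+15
7+14
8+13
9+12
10+11
Counting gives 10.

10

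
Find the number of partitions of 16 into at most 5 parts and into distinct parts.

32

There are too many to list fully; the first 12 (by largest part) are:
16
1, 15
2, 14
3, 13
1, 2, 13
4, 12
1, 3, 12
5, 11
1, 4, 11
2, 3, 11
6, 10
1, 5, 10
…and 20 more, for 32 total.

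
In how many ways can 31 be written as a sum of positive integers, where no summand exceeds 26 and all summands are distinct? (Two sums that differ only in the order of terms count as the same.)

333

Enumerating by decreasing first part gives 333 partitions in all.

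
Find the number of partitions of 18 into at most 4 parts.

84

Enumerating by decreasing first part gives 84 partitions in all.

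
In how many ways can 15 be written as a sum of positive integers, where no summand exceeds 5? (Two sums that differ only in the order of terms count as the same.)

84

There are 84 such partitions.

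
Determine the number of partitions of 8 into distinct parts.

They are:
8
7,1
6,2
5,3
5,2,1
4,3,1

6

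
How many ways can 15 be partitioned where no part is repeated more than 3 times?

105

Enumerating by decreasing first part gives 105 partitions in all.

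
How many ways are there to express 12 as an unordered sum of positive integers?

Systematic enumeration (by largest part, then next-largest, …) yields 77.

77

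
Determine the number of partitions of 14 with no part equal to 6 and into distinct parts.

Listing the qualifying partitions of 14:
14
1 + 13
2 + 12
3 + 11
1 + 2 + 11
4 + 10
1 + 3 + 10
5 + 9
1 + 4 + 9
2 + 3 + 9
1 + 5 + 8
2 + 4 + 8
1 + 2 + 3 + 8
2 + 5 + 7
3 + 4 + 7
1 + 2 + 4 + 7
2 + 3 + 4 + 5

17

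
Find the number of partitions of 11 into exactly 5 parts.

10

Enumerating:
1 + 1 + 1 + 1 + 7
1 + 1 + 1 + 2 + 6
1 + 1 + 1 + 3 + 5
1 + 1 + 2 + 2 + 5
1 + 1 + 1 + 4 + 4
1 + 1 + 2 + 3 + 4
1 + 2 + 2 + 2 + 4
1 + 1 + 3 + 3 + 3
1 + 2 + 2 + 3 + 3
2 + 2 + 2 + 2 + 3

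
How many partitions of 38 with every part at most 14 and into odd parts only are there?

526

Counting exhaustively, 526 partitions satisfy the conditions.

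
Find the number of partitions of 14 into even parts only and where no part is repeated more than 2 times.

They are:
14
12+2
10+4
10+2+2
8+6
8+4+2
6+6+2
6+4+4
6+4+2+2

9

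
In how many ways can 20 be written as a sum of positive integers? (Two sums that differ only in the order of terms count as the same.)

Direct enumeration gives 627 partitions.

627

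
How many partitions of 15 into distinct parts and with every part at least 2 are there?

The partitions of 15 that satisfy the conditions:
15
13,2
12,3
11,4
10,5
10,3,2
9,6
9,4,2
8,7
8,5,2
8,4,3
7,6,2
7,5,3
6,5,4
6,4,3,2

15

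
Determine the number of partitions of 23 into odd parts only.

There are 104 such partitions.

104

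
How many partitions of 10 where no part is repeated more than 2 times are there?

22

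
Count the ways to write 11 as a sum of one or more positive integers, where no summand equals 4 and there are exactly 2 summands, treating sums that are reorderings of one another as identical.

4

They are:
1+10
2+9
3+8
5+6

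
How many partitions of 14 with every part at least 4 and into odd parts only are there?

2

They are:
9 + 5
7 + 7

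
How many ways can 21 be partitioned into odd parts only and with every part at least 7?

Enumerating:
21
7, 7, 7

2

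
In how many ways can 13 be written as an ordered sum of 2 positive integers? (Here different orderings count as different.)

Place 1 bars in the 12 internal gaps of a row of 13 dots: C(12,1) = 12.

12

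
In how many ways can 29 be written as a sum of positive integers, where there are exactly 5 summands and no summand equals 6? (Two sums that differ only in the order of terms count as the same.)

239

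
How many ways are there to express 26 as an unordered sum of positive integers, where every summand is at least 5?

A partial list (first 12 by largest part):
26
21,5
20,6
19,7
18,8
17,9
16,10
16,5,5
15,11
15,6,5
14,12
14,7,5
…and 24 more, for 36 total.

36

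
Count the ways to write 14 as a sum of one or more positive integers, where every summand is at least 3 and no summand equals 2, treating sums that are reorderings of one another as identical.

13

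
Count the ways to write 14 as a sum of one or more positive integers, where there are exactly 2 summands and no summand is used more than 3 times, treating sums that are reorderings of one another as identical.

7

Listing the qualifying partitions of 14:
13,1
12,2
11,3
10,4
9,5
8,6
7,7
Counting gives 7.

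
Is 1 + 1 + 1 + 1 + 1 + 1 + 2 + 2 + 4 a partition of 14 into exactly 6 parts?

No

The parts sum to 14, and the condition 'there are exactly 6 summands' is violated.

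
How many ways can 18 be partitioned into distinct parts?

A partial list (first 12 by largest part):
18
17,1
16,2
15,3
15,2,1
14,4
14,3,1
13,5
13,4,1
13,3,2
12,6
12,5,1
…and 34 more, for 46 total.

46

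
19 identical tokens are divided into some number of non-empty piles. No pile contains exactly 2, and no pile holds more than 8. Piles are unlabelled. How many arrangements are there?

Enumerating by decreasing first part gives 122 partitions in all.

122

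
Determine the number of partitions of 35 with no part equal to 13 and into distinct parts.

Direct enumeration gives 504 partitions.

504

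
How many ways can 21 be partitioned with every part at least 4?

27

A partial list (first 12 by largest part):
21
17, 4
16, 5
15, 6
14, 7
13, 8
13, 4, 4
12, 9
12, 5, 4
11, 10
11, 6, 4
11, 5, 5
…and 15 more, for 27 total.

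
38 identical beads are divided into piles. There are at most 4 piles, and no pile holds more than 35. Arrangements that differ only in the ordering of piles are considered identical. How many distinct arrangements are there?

Direct enumeration gives 547 partitions.

547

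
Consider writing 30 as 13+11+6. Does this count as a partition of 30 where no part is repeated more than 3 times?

Yes

The parts sum to 30, and the condition 'no summand is used more than 3 times' holds.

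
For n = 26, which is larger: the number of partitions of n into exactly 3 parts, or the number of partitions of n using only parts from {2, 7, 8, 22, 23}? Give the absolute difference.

49

Partitions of 26 into exactly 3 parts: 56.
Partitions of 26 using only parts from {2, 7, 8, 22, 23}: 7.
|56 − 7| = 49.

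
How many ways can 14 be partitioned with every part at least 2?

A partial list (first 12 by largest part):
14
12,2
11,3
10,4
10,2,2
9,5
9,3,2
8,6
8,4,2
8,3,3
8,2,2,2
7,7
…and 22 more, for 34 total.

34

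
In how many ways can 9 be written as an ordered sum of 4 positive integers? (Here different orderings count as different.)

A composition of 9 into 4 positive parts is chosen by placing 3 dividers among the 8 gaps between 9 units: C(8,3) = 56.

56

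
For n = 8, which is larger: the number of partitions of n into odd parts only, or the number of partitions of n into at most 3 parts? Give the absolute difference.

4

Partitions of 8 into odd parts only: 6.
Partitions of 8 into at most 3 parts: 10.
|6 − 10| = 4.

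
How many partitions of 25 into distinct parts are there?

Enumerating by decreasing first part gives 142 partitions in all.

142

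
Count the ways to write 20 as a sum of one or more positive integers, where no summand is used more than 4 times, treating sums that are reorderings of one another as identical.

Systematic enumeration (by largest part, then next-largest, …) yields 409.

409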